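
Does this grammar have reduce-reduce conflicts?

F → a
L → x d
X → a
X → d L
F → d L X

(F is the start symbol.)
No reduce-reduce conflicts

A reduce-reduce conflict occurs when an LR(0) state has two complete items [A → α .] and [B → β .] — both call for a reduction, and with no lookahead the parser cannot choose between them.

Augment with F' → F and build the canonical LR(0) collection (I0 = CLOSURE({[F' → . F]}), then GOTO on every symbol after a dot until no new states appear). It has 11 states:
  I0: { [F → . a], [F → . d L X], [F' → . F] }  — shift
  I1: { [F' → F .] }  — accept
  I2: { [F → a .] }  — reduce
  I3: { [F → d . L X], [L → . x d] }  — shift
  I4: { [F → d L . X], [X → . a], [X → . d L] }  — shift
  I5: { [L → x . d] }  — shift
  I6: { [L → x d .] }  — reduce
  I7: { [F → d L X .] }  — reduce
  I8: { [X → a .] }  — reduce
  I9: { [L → . x d], [X → d . L] }  — shift
  I10: { [X → d L .] }  — reduce

No state contains more than one complete item.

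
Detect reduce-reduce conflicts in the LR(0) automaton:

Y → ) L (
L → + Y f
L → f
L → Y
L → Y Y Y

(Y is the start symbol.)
No reduce-reduce conflicts

Augment with Y' → Y and build the canonical LR(0) collection (I0 = CLOSURE({[Y' → . Y]}), then GOTO on every symbol after a dot until no new states appear). It has 12 states:
  I0: { [Y → . ) L (], [Y' → . Y] }  — shift
  I1: { [L → . + Y f], [L → . Y Y Y], [L → . Y], [L → . f], [Y → ) . L (], [Y → . ) L (] }  — shift
  I2: { [Y' → Y .] }  — accept
  I3: { [L → + . Y f], [Y → . ) L (] }  — shift
  I4: { [Y → ) L . (] }  — shift
  I5: { [L → Y . Y Y], [L → Y .], [Y → . ) L (] }  — shift, reduce
  I6: { [L → f .] }  — reduce
  I7: { [L → Y Y . Y], [Y → . ) L (] }  — shift
  I8: { [L → Y Y Y .] }  — reduce
  I9: { [Y → ) L ( .] }  — reduce
  I10: { [L → + Y . f] }  — shift
  I11: { [L → + Y f .] }  — reduce

No state contains more than one complete item.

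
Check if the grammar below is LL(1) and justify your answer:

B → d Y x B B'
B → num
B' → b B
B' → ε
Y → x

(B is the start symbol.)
A grammar is LL(1) if for each non-terminal N with multiple productions, the predict sets of those productions are pairwise disjoint, where PREDICT(N → α) = (FIRST(α) \ {ε}) ∪ (FOLLOW(N) if α ⇒* ε).

Relevant sets:
  FOLLOW(B') = { $, 'b' }

For B:
  PREDICT(B → d Y x B B') = { 'd' }
  PREDICT(B → num) = { 'num' }
For B':
  PREDICT(B' → b B) = { 'b' }
  PREDICT(B' → ε) = { $, 'b' }
Y has a single production, so nothing to check there.

Conflict found: Predict set conflict for B': { 'b' }
The grammar is NOT LL(1).

Answer: No. Predict set conflict for B': { 'b' }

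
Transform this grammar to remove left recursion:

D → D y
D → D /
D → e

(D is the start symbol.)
D is directly left-recursive. The standard transformation for
  A → A α₁ | ... | A α_m | β₁ | ... | β_n
is
  A  → β₁ A' | ... | β_n A'
  A' → α₁ A' | ... | α_m A' | ε

D → e becomes D → e D'
D → D y becomes D' → y D'
D → D / becomes D' → / D'
Add D' → ε

Resulting grammar:
D → e D'
D' → y D'
D' → / D'
D' → ε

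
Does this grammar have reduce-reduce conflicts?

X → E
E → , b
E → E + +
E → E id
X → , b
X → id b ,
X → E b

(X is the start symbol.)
A reduce-reduce conflict occurs when an LR(0) state has two complete items [A → α .] and [B → β .] — both call for a reduction, and with no lookahead the parser cannot choose between them.

Augment with X' → X and build the canonical LR(0) collection (I0 = CLOSURE({[X' → . X]}), then GOTO on every symbol after a dot until no new states appear). It has 12 states:
  I0: { [E → . , b], [E → . E + +], [E → . E id], [X → . , b], [X → . E b], [X → . E], [X → . id b ,], [X' → . X] }  — shift
  I1: { [E → , . b], [X → , . b] }  — shift
  I2: { [E → E . + +], [E → E . id], [X → E . b], [X → E .] }  — shift, reduce
  I3: { [X' → X .] }  — accept
  I4: { [X → id . b ,] }  — shift
  I5: { [X → id b . ,] }  — shift
  I6: { [X → id b , .] }  — reduce
  I7: { [E → E + . +] }  — shift
  I8: { [X → E b .] }  — reduce
  I9: { [E → E id .] }  — reduce
  I10: { [E → E + + .] }  — reduce
  I11: { [E → , b .], [X → , b .] }  — 2 reduces

I11 contains complete items [E → , b .], [X → , b .] — reduce-reduce conflict.

Answer: Yes — I11: [E → , b .] vs [X → , b .]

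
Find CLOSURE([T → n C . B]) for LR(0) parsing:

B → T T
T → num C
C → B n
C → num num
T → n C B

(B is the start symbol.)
{ [B → . T T], [T → . n C B], [T → . num C], [T → n C . B] }

To compute CLOSURE, for each item [A → α.Bβ] where B is a non-terminal, add [B → .γ] for all productions B → γ; repeat for the newly added items until nothing changes.

Start with: [T → n C . B]
  [T → n C . B] has the dot before B: add [B → . T T]
  [B → . T T] has the dot before T: add [T → . num C], [T → . n C B]
No further items can be added.

CLOSURE = { [B → . T T], [T → . n C B], [T → . num C], [T → n C . B] }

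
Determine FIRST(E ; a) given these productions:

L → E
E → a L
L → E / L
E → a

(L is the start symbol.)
{ 'a' }

FIRST sets of the non-terminals involved (from the grammar, by fixed-point iteration):
  FIRST(E) = { 'a' }

To compute FIRST(E ; a), process the symbols left to right:
Symbol E is a non-terminal. Add FIRST(E) \ {ε} = { 'a' }
E is not nullable (ε ∉ FIRST(E)), so stop here.
FIRST(E ; a) = { 'a' }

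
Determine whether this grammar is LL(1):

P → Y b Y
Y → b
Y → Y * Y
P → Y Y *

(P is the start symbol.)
No. Predict set conflict for P: { 'b' }

Relevant sets:
  FIRST(Y) = { 'b' }

For P:
  PREDICT(P → Y b Y) = { 'b' }
  PREDICT(P → Y Y '*') = { 'b' }
For Y:
  PREDICT(Y → b) = { 'b' }
  PREDICT(Y → Y '*' Y) = { 'b' }

Conflict found: Predict set conflict for P: { 'b' }
The grammar is NOT LL(1).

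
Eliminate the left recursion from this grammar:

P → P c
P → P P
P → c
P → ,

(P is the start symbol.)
P is directly left-recursive. The standard transformation for
  A → A α₁ | ... | A α_m | β₁ | ... | β_n
is
  A  → β₁ A' | ... | β_n A'
  A' → α₁ A' | ... | α_m A' | ε

P → c becomes P → c P'
P → , becomes P → , P'
P → P c becomes P' → c P'
P → P P becomes P' → P P'
Add P' → ε

Resulting grammar:
P → c P'
P → , P'
P' → c P'
P' → P P'
P' → ε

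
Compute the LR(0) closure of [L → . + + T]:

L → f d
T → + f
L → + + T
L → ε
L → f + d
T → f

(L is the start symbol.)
{ [L → . + + T] }

Start with: [L → . + + T]
The dot precedes the terminal '+', so nothing is added.

CLOSURE = { [L → . + + T] }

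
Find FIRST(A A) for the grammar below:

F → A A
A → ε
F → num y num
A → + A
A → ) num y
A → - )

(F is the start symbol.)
{ ')', '+', '-', ε }

FIRST sets of the non-terminals involved (from the grammar, by fixed-point iteration):
  FIRST(A) = { ')', '+', '-', ε }

To compute FIRST(A A), process the symbols left to right:
Symbol A is a non-terminal. Add FIRST(A) \ {ε} = { ')', '+', '-' }
A is nullable (ε ∈ FIRST(A)), continue to the next symbol.
Symbol A is a non-terminal. Add FIRST(A) \ {ε} = { ')', '+', '-' }
A is nullable (ε ∈ FIRST(A)), continue to the next symbol.
All symbols are nullable, so ε is in the result.
FIRST(A A) = { ')', '+', '-', ε }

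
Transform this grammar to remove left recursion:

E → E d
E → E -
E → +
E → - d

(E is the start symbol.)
E is directly left-recursive. The standard transformation for
  A → A α₁ | ... | A α_m | β₁ | ... | β_n
is
  A  → β₁ A' | ... | β_n A'
  A' → α₁ A' | ... | α_m A' | ε

E → + becomes E → + E'
E → - d becomes E → - d E'
E → E d becomes E' → d E'
E → E - becomes E' → - E'
Add E' → ε

Resulting grammar:
E → + E'
E → - d E'
E' → d E'
E' → - E'
E' → ε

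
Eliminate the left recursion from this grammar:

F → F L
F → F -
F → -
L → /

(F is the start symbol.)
F is directly left-recursive. The standard transformation for
  A → A α₁ | ... | A α_m | β₁ | ... | β_n
is
  A  → β₁ A' | ... | β_n A'
  A' → α₁ A' | ... | α_m A' | ε

F → - becomes F → - F'
F → F L becomes F' → L F'
F → F - becomes F' → - F'
Add F' → ε

Productions for other non-terminals are unchanged:
  L → /

Resulting grammar:
F → - F'
F' → L F'
F' → - F'
F' → ε
L → /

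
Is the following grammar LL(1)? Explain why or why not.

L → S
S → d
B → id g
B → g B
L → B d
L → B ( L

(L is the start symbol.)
A grammar is LL(1) if for each non-terminal N with multiple productions, the predict sets of those productions are pairwise disjoint, where PREDICT(N → α) = (FIRST(α) \ {ε}) ∪ (FOLLOW(N) if α ⇒* ε).

Relevant sets:
  FIRST(S) = { 'd' }
  FIRST(B) = { 'g', 'id' }

For L:
  PREDICT(L → S) = { 'd' }
  PREDICT(L → B d) = { 'g', 'id' }
  PREDICT(L → B '(' L) = { 'g', 'id' }
For B:
  PREDICT(B → id g) = { 'id' }
  PREDICT(B → g B) = { 'g' }
S has a single production, so nothing to check there.

Conflict found: Predict set conflict for L: { 'g', 'id' }
The grammar is NOT LL(1).

Answer: No. Predict set conflict for L: { 'g', 'id' }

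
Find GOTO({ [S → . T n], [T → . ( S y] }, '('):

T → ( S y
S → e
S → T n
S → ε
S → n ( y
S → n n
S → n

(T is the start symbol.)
{ [S → . T n], [S → . e], [S → . n ( y], [S → . n n], [S → . n], [S → .], [T → ( . S y], [T → . ( S y] }

GOTO(I, '(') = CLOSURE({ [A → αX.β] : [A → α.Xβ] ∈ I, X = '(' })

Items with dot before '(', with the dot advanced:
  [T → . ( S y] → [T → ( . S y]
Closure of the advanced items:
  [T → ( . S y] has the dot before S: add [S → . e], [S → . T n], [S → .], [S → . n ( y], [S → . n n], [S → . n]
  [S → . T n] has the dot before T: add [T → . ( S y]

GOTO = { [S → . T n], [S → . e], [S → . n ( y], [S → . n n], [S → . n], [S → .], [T → ( . S y], [T → . ( S y] }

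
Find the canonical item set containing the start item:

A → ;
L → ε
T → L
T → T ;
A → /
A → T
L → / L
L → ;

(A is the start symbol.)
First, augment the grammar with A' → A
I₀ = CLOSURE({ [A' → . A] }):
  [A' → . A] has the dot before A: add [A → . ;], [A → . /], [A → . T]
  [A → . T] has the dot before T: add [T → . L], [T → . T ;]
  [T → . L] has the dot before L: add [L → .], [L → . / L], [L → . ;]
No further items can be added.

I₀ = { [A → . /], [A → . ;], [A → . T], [A' → . A], [L → . / L], [L → . ;], [L → .], [T → . L], [T → . T ;] }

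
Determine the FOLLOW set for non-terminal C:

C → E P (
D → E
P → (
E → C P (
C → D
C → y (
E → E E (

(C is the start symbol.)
{ $, '(' }

To compute FOLLOW(C), find every occurrence of C on a right-hand side N → α C β: add FIRST(β) \ {ε}, and if β is empty or nullable also add FOLLOW(N). Iterate to a fixed point.

C is the start symbol, so $ ∈ FOLLOW(C).
In E → C P (: C is followed by P '(', add FIRST(P '(') \ {ε} = { '(' }

Taking the union: FOLLOW(C) = { $, '(' }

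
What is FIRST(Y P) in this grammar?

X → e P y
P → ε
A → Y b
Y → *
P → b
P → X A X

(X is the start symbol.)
FIRST sets of the non-terminals involved (from the grammar, by fixed-point iteration):
  FIRST(Y) = { '*' }

To compute FIRST(Y P), process the symbols left to right:
Symbol Y is a non-terminal. Add FIRST(Y) \ {ε} = { '*' }
Y is not nullable (ε ∉ FIRST(Y)), so stop here.
FIRST(Y P) = { '*' }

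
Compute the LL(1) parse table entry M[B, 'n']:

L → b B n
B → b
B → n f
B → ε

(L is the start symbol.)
B → n f, B → ε

To find M[B, 'n'], we find productions for B where 'n' is in the predict set (PREDICT(N → α) = (FIRST(α) \ {ε}) ∪ (FOLLOW(N) if α ⇒* ε)).

Relevant sets:
  FOLLOW(B) = { 'n' }

B → b: PREDICT = { 'b' }
B → n f: PREDICT = { 'n' }
  'n' is in predict set, so this production goes in M[B, 'n']
B → ε: PREDICT = { 'n' }
  'n' is in predict set, so this production goes in M[B, 'n']

M[B, 'n'] = B → n f, B → ε  (a multiply-defined cell — the grammar is not LL(1))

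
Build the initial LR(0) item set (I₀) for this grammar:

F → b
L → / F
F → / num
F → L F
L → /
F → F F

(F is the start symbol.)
First, augment the grammar with F' → F
I₀ = CLOSURE({ [F' → . F] }):
  [F' → . F] has the dot before F: add [F → . b], [F → . / num], [F → . L F], [F → . F F]
  [F → . L F] has the dot before L: add [L → . / F], [L → . /]
No further items can be added.

I₀ = { [F → . / num], [F → . F F], [F → . L F], [F → . b], [F' → . F], [L → . / F], [L → . /] }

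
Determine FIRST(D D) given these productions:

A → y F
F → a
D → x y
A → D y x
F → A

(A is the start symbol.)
FIRST sets of the non-terminals involved (from the grammar, by fixed-point iteration):
  FIRST(D) = { 'x' }

To compute FIRST(D D), process the symbols left to right:
Symbol D is a non-terminal. Add FIRST(D) \ {ε} = { 'x' }
D is not nullable (ε ∉ FIRST(D)), so stop here.
FIRST(D D) = { 'x' }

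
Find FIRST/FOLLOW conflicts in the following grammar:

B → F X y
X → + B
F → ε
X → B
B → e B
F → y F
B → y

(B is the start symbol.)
A FIRST/FOLLOW conflict occurs when a non-terminal N has a nullable alternative N → β (β ⇒* ε) and another alternative N → α with FIRST(α) ∩ FOLLOW(N) ≠ ∅: on such a lookahead the parser cannot decide between expanding α and letting N vanish via β.

Nullable non-terminals: F.

F: nullable alternative(s) F → ε; FOLLOW(F) = { '+', 'e', 'y' }
  F → ε: FIRST \ {ε} = { } — this is the only nullable alternative, skip
  F → y F: FIRST \ {ε} = { 'y' } — overlaps FOLLOW(F) on { 'y' }: CONFLICT

B, X have no nullable alternative, so no FIRST/FOLLOW check is needed there.

So the grammar has 1 FIRST/FOLLOW conflict (marked CONFLICT above).

Answer: Yes. F → y F with FOLLOW(F) on { 'y' }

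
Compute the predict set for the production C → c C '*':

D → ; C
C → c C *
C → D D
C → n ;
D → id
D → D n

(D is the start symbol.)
{ 'c' }

PREDICT(C → c C '*') = (FIRST(RHS) \ {ε}) ∪ (FOLLOW(C) if ε ∈ FIRST(RHS), i.e. RHS ⇒* ε)
FIRST(c C '*') = { 'c' }
ε ∉ FIRST(c C '*'), so FOLLOW(C) is not added.
PREDICT(C → c C '*') = { 'c' }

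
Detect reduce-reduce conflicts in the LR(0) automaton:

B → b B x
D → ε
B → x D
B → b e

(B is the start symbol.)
No reduce-reduce conflicts

Augment with B' → B and build the canonical LR(0) collection (I0 = CLOSURE({[B' → . B]}), then GOTO on every symbol after a dot until no new states appear). It has 8 states:
  I0: { [B → . b B x], [B → . b e], [B → . x D], [B' → . B] }  — shift
  I1: { [B' → B .] }  — accept
  I2: { [B → . b B x], [B → . b e], [B → . x D], [B → b . B x], [B → b . e] }  — shift
  I3: { [B → x . D], [D → .] }  — reduce
  I4: { [B → x D .] }  — reduce
  I5: { [B → b B . x] }  — shift
  I6: { [B → b e .] }  — reduce
  I7: { [B → b B x .] }  — reduce

No state contains more than one complete item.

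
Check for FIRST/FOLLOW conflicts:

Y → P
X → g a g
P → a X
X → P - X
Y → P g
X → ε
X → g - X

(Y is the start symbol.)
Yes. X → g a g with FOLLOW(X) on { 'g' }; X → g '-' X with FOLLOW(X) on { 'g' }

Nullable non-terminals: X.
FIRST sets used below: FIRST(P) = { 'a' }

X: nullable alternative(s) X → ε; FOLLOW(X) = { $, '-', 'g' }
  X → g a g: FIRST \ {ε} = { 'g' } — overlaps FOLLOW(X) on { 'g' }: CONFLICT
  X → P - X: FIRST \ {ε} = { 'a' } — disjoint from FOLLOW(X)
  X → ε: FIRST \ {ε} = { } — this is the only nullable alternative, skip
  X → g - X: FIRST \ {ε} = { 'g' } — overlaps FOLLOW(X) on { 'g' }: CONFLICT

P, Y have no nullable alternative, so no FIRST/FOLLOW check is needed there.

So the grammar has 2 FIRST/FOLLOW conflicts (marked CONFLICT above).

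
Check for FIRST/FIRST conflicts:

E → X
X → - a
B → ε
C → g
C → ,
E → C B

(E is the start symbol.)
FIRST sets of the non-terminals at (or reachable through a nullable prefix from) the front of some alternative:
  FIRST(X) = { '-' }
  FIRST(C) = { ',', 'g' }

Productions for E:
  E → X: FIRST = { '-' }
  E → C B: FIRST = { ',', 'g' }
Productions for C:
  C → g: FIRST = { 'g' }
  C → ,: FIRST = { ',' }
X, B have only one production, so no FIRST/FIRST conflict is possible there.

All alternatives of each non-terminal have pairwise disjoint FIRST sets.

Answer: No FIRST/FIRST conflicts.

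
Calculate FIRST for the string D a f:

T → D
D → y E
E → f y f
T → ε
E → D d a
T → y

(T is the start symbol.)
{ 'y' }

FIRST sets of the non-terminals involved (from the grammar, by fixed-point iteration):
  FIRST(D) = { 'y' }

To compute FIRST(D a f), process the symbols left to right:
Symbol D is a non-terminal. Add FIRST(D) \ {ε} = { 'y' }
D is not nullable (ε ∉ FIRST(D)), so stop here.
FIRST(D a f) = { 'y' }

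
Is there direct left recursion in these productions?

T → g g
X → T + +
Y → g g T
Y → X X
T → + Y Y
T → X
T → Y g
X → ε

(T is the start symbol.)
No direct left recursion

Direct left recursion occurs when N → N α for some non-terminal N (the right-hand side begins with the left-hand side itself).

T → g g: starts with g
X → T + +: starts with T
Y → g g T: starts with g
Y → X X: starts with X
T → + Y Y: starts with '+'
T → X: starts with X
T → Y g: starts with Y
X → ε: starts with ε

No direct left recursion found.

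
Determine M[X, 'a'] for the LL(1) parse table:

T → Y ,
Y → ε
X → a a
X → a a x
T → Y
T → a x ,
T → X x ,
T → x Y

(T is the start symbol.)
To find M[X, 'a'], we find productions for X where 'a' is in the predict set (PREDICT(N → α) = (FIRST(α) \ {ε}) ∪ (FOLLOW(N) if α ⇒* ε)).

X → a a: PREDICT = { 'a' }
  'a' is in predict set, so this production goes in M[X, 'a']
X → a a x: PREDICT = { 'a' }
  'a' is in predict set, so this production goes in M[X, 'a']

M[X, 'a'] = X → a a, X → a a x  (a multiply-defined cell — the grammar is not LL(1))

Answer: X → a a, X → a a x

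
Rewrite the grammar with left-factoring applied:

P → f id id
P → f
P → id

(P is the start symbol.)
Left-factoring transforms A → αβ₁ | αβ₂ into A → αA' and A' → β₁ | β₂
(α is the longest common prefix among the alternatives). Repeat until
no nonterminal has two alternatives with a common prefix.

Round 1: P has alternatives sharing prefix 'f'. Introduce P': P → f P'
  Add: P' → id id
  Add: P' → ε

No remaining common prefixes — done.

Resulting grammar:
P → f P'
P' → id id
P' → ε
P → id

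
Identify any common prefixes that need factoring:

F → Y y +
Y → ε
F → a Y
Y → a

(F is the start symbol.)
Left-factoring is needed when two productions for the same non-terminal
share a common prefix on the right-hand side.

Productions for F:
  F → Y y +
  F → a Y
Productions for Y:
  Y → ε
  Y → a

No common prefixes found.

Answer: No, left-factoring is not needed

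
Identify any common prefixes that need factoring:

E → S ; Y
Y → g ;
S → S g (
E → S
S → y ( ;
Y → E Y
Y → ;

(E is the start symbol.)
Yes, E has productions with common prefix 'S'

Left-factoring is needed when two productions for the same non-terminal
share a common prefix on the right-hand side.

Productions for E:
  E → S ; Y
  E → S
Productions for Y:
  Y → g ;
  Y → E Y
  Y → ;
Productions for S:
  S → S g (
  S → y ( ;

Found common prefix 'S' in productions for E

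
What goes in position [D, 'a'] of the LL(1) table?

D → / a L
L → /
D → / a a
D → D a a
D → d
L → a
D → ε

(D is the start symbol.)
D → D a a, D → ε

To find M[D, 'a'], we find productions for D where 'a' is in the predict set (PREDICT(N → α) = (FIRST(α) \ {ε}) ∪ (FOLLOW(N) if α ⇒* ε)).

Relevant sets:
  FIRST(D) = { '/', 'a', 'd', ε }
  FOLLOW(D) = { $, 'a' }

D → / a L: PREDICT = { '/' }
D → / a a: PREDICT = { '/' }
D → D a a: PREDICT = { '/', 'a', 'd' }
  'a' is in predict set, so this production goes in M[D, 'a']
D → d: PREDICT = { 'd' }
D → ε: PREDICT = { $, 'a' }
  'a' is in predict set, so this production goes in M[D, 'a']

M[D, 'a'] = D → D a a, D → ε  (a multiply-defined cell — the grammar is not LL(1))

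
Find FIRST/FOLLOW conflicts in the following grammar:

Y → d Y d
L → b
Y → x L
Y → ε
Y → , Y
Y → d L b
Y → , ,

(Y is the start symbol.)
A FIRST/FOLLOW conflict occurs when a non-terminal N has a nullable alternative N → β (β ⇒* ε) and another alternative N → α with FIRST(α) ∩ FOLLOW(N) ≠ ∅: on such a lookahead the parser cannot decide between expanding α and letting N vanish via β.

Nullable non-terminals: Y.

Y: nullable alternative(s) Y → ε; FOLLOW(Y) = { $, 'd' }
  Y → d Y d: FIRST \ {ε} = { 'd' } — overlaps FOLLOW(Y) on { 'd' }: CONFLICT
  Y → x L: FIRST \ {ε} = { 'x' } — disjoint from FOLLOW(Y)
  Y → ε: FIRST \ {ε} = { } — this is the only nullable alternative, skip
  Y → , Y: FIRST \ {ε} = { ',' } — disjoint from FOLLOW(Y)
  Y → d L b: FIRST \ {ε} = { 'd' } — overlaps FOLLOW(Y) on { 'd' }: CONFLICT
  Y → , ,: FIRST \ {ε} = { ',' } — disjoint from FOLLOW(Y)

L has no nullable alternative, so no FIRST/FOLLOW check is needed there.

So the grammar has 2 FIRST/FOLLOW conflicts (marked CONFLICT above).

Answer: Yes. Y → d Y d with FOLLOW(Y) on { 'd' }; Y → d L b with FOLLOW(Y) on { 'd' }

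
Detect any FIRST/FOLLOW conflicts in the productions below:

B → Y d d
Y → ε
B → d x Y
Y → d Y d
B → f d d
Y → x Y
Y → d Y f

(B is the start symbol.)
Nullable non-terminals: Y.

Y: nullable alternative(s) Y → ε; FOLLOW(Y) = { $, 'd', 'f' }
  Y → ε: FIRST \ {ε} = { } — this is the only nullable alternative, skip
  Y → d Y d: FIRST \ {ε} = { 'd' } — overlaps FOLLOW(Y) on { 'd' }: CONFLICT
  Y → x Y: FIRST \ {ε} = { 'x' } — disjoint from FOLLOW(Y)
  Y → d Y f: FIRST \ {ε} = { 'd' } — overlaps FOLLOW(Y) on { 'd' }: CONFLICT

B has no nullable alternative, so no FIRST/FOLLOW check is needed there.

So the grammar has 2 FIRST/FOLLOW conflicts (marked CONFLICT above).

Answer: Yes. Y → d Y d with FOLLOW(Y) on { 'd' }; Y → d Y f with FOLLOW(Y) on { 'd' }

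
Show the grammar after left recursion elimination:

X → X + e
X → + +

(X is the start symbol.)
X is directly left-recursive. The standard transformation for
  A → A α₁ | ... | A α_m | β₁ | ... | β_n
is
  A  → β₁ A' | ... | β_n A'
  A' → α₁ A' | ... | α_m A' | ε

X → + + becomes X → + + X'
X → X + e becomes X' → + e X'
Add X' → ε

Resulting grammar:
X → + + X'
X' → + e X'
X' → ε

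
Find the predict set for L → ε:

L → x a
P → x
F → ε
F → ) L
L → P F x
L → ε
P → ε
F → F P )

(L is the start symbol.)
PREDICT(L → ε) = (FIRST(RHS) \ {ε}) ∪ (FOLLOW(L) if ε ∈ FIRST(RHS), i.e. RHS ⇒* ε)
The right-hand side is ε (FIRST(ε) = { ε }), so the predict set is FOLLOW(L) = { $, ')', 'x' }
PREDICT(L → ε) = { $, ')', 'x' }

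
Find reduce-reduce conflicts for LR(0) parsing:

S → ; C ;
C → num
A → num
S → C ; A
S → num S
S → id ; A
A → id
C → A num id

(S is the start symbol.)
Augment with S' → S and build the canonical LR(0) collection (I0 = CLOSURE({[S' → . S]}), then GOTO on every symbol after a dot until no new states appear). It has 19 states:
  I0: { [A → . id], [A → . num], [C → . A num id], [C → . num], [S → . ; C ;], [S → . C ; A], [S → . id ; A], [S → . num S], [S' → . S] }  — shift
  I1: { [A → . id], [A → . num], [C → . A num id], [C → . num], [S → ; . C ;] }  — shift
  I2: { [C → A . num id] }  — shift
  I3: { [S → C . ; A] }  — shift
  I4: { [S' → S .] }  — accept
  I5: { [A → id .], [S → id . ; A] }  — shift, reduce
  I6: { [A → . id], [A → . num], [A → num .], [C → . A num id], [C → . num], [C → num .], [S → . ; C ;], [S → . C ; A], [S → . id ; A], [S → . num S], [S → num . S] }  — shift, 2 reduces
  I7: { [S → num S .] }  — reduce
  I8: { [A → . id], [A → . num], [S → id ; . A] }  — shift
  I9: { [S → id ; A .] }  — reduce
  I10: { [A → id .] }  — reduce
  I11: { [A → num .] }  — reduce
  I12: { [A → . id], [A → . num], [S → C ; . A] }  — shift
  I13: { [S → C ; A .] }  — reduce
  I14: { [C → A num . id] }  — shift
  I15: { [C → A num id .] }  — reduce
  I16: { [S → ; C . ;] }  — shift
  I17: { [A → num .], [C → num .] }  — 2 reduces
  I18: { [S → ; C ; .] }  — reduce

I6 contains complete items [A → num .], [C → num .] — reduce-reduce conflict.
I17 contains complete items [A → num .], [C → num .] — reduce-reduce conflict.

Answer: Yes — I6: [A → num .] vs [C → num .]; I17: [A → num .] vs [C → num .]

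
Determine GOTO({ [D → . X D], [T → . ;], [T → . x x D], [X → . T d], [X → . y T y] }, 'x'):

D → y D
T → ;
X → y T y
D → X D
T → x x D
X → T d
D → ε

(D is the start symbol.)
{ [T → x . x D] }

GOTO(I, 'x') = CLOSURE({ [A → αX.β] : [A → α.Xβ] ∈ I, X = 'x' })

Items with dot before 'x', with the dot advanced:
  [T → . x x D] → [T → x . x D]
Closure adds nothing (no advanced item has the dot before a non-terminal).

GOTO = { [T → x . x D] }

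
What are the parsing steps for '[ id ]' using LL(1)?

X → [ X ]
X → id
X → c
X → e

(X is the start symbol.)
LL(1) parsing maintains a stack (initially the start symbol over $) and the input. At each step: if the stack top is a terminal, match it against the current input token; if it is a non-terminal N, replace it with the RHS of M[N, lookahead] (the unique production whose predict set contains the lookahead).

Stack is shown with the top on the left.

Stack    Input     Action
-------------------------
X $      [ id ] $  output X → [ X ]
[ X ] $  [ id ] $  match '['
X ] $    id ] $    output X → id
id ] $   id ] $    match 'id'
] $      ] $       match ']'
$        $         accept

The string is accepted.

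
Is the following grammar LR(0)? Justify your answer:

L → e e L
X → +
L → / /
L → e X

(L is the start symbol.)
A grammar is LR(0) if no state in the canonical LR(0) collection has:
  - both a shift item (dot before a terminal) and a complete item (shift-reduce conflict), or
  - two or more complete items (reduce-reduce conflict; the accept item [L' → L .] counts as a complete item here).

Augment with L' → L and build the canonical LR(0) collection (I0 = CLOSURE({[L' → . L]}), then GOTO on every symbol after a dot until no new states appear). It has 9 states:
  I0: { [L → . / /], [L → . e X], [L → . e e L], [L' → . L] }  — shift
  I1: { [L → / . /] }  — shift
  I2: { [L' → L .] }  — accept
  I3: { [L → e . X], [L → e . e L], [X → . +] }  — shift
  I4: { [X → + .] }  — reduce
  I5: { [L → e X .] }  — reduce
  I6: { [L → . / /], [L → . e X], [L → . e e L], [L → e e . L] }  — shift
  I7: { [L → e e L .] }  — reduce
  I8: { [L → / / .] }  — reduce

Every state is either a pure shift/goto state or contains exactly one complete item and nothing to shift — no conflicts. The grammar is LR(0).

Answer: Yes, the grammar is LR(0)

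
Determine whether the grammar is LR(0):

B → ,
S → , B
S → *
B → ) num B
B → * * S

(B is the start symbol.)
A grammar is LR(0) if no state in the canonical LR(0) collection has:
  - both a shift item (dot before a terminal) and a complete item (shift-reduce conflict), or
  - two or more complete items (reduce-reduce conflict; the accept item [B' → B .] counts as a complete item here).

Augment with B' → B and build the canonical LR(0) collection (I0 = CLOSURE({[B' → . B]}), then GOTO on every symbol after a dot until no new states appear). It has 12 states:
  I0: { [B → . ) num B], [B → . * * S], [B → . ,], [B' → . B] }  — shift
  I1: { [B → ) . num B] }  — shift
  I2: { [B → * . * S] }  — shift
  I3: { [B → , .] }  — reduce
  I4: { [B' → B .] }  — accept
  I5: { [B → * * . S], [S → . *], [S → . , B] }  — shift
  I6: { [S → * .] }  — reduce
  I7: { [B → . ) num B], [B → . * * S], [B → . ,], [S → , . B] }  — shift
  I8: { [B → * * S .] }  — reduce
  I9: { [S → , B .] }  — reduce
  I10: { [B → ) num . B], [B → . ) num B], [B → . * * S], [B → . ,] }  — shift
  I11: { [B → ) num B .] }  — reduce

Every state is either a pure shift/goto state or contains exactly one complete item and nothing to shift — no conflicts. The grammar is LR(0).

Answer: Yes, the grammar is LR(0)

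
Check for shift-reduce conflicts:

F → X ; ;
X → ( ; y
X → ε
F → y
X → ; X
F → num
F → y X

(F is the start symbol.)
Yes — I0: [X → .] vs [F → . num]; I2: [X → .] vs [X → . ( ; y]; I6: [F → y .] vs [X → . ( ; y]

Augment with F' → F and build the canonical LR(0) collection (I0 = CLOSURE({[F' → . F]}), then GOTO on every symbol after a dot until no new states appear). It has 13 states:
  I0: { [F → . X ; ;], [F → . num], [F → . y X], [F → . y], [F' → . F], [X → . ( ; y], [X → . ; X], [X → .] }  — shift, reduce
  I1: { [X → ( . ; y] }  — shift
  I2: { [X → . ( ; y], [X → . ; X], [X → .], [X → ; . X] }  — shift, reduce
  I3: { [F' → F .] }  — accept
  I4: { [F → X . ; ;] }  — shift
  I5: { [F → num .] }  — reduce
  I6: { [F → y . X], [F → y .], [X → . ( ; y], [X → . ; X], [X → .] }  — shift, 2 reduces
  I7: { [F → y X .] }  — reduce
  I8: { [F → X ; . ;] }  — shift
  I9: { [F → X ; ; .] }  — reduce
  I10: { [X → ; X .] }  — reduce
  I11: { [X → ( ; . y] }  — shift
  I12: { [X → ( ; y .] }  — reduce

I0 contains reduce item [X → .] and shift items [F → . num], [F → . y], [F → . y X], [X → . ( ; y], [X → . ; X] — shift-reduce conflict.
I2 contains reduce item [X → .] and shift items [X → . ( ; y], [X → . ; X] — shift-reduce conflict.
I6 contains reduce items [F → y .], [X → .] and shift items [X → . ( ; y], [X → . ; X] — shift-reduce conflict.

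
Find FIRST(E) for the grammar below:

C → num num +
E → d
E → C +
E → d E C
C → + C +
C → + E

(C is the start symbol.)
To compute FIRST(E), examine every production with E on the left-hand side, reading each right-hand side left to right until a non-nullable symbol is reached.

FIRST sets of the other non-terminals involved (by the same procedure, iterated to a fixed point):
  FIRST(C) = { '+', 'num' }

From E → d:
  - d is a terminal: add 'd' and stop
From E → C +:
  - C is a non-terminal: add FIRST(C) \ {ε} = { '+', 'num' }
    C is not nullable, so stop
From E → d E C:
  - d is a terminal: add 'd' and stop

Collecting: FIRST(E) = { '+', 'd', 'num' }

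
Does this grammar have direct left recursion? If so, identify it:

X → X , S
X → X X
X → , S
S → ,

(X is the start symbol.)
Yes, X is left-recursive

Direct left recursion occurs when N → N α for some non-terminal N (the right-hand side begins with the left-hand side itself).

X → X , S: LEFT RECURSIVE (starts with X)
X → X X: LEFT RECURSIVE (starts with X)
X → , S: starts with ','
S → ,: starts with ','

The grammar has direct left recursion on: X.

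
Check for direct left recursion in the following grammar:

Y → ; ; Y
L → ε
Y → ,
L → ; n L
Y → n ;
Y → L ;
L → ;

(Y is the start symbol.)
No direct left recursion

Y → ; ; Y: starts with ';'
L → ε: starts with ε
Y → ,: starts with ','
L → ; n L: starts with ';'
Y → n ;: starts with n
Y → L ;: starts with L
L → ;: starts with ';'

No direct left recursion found.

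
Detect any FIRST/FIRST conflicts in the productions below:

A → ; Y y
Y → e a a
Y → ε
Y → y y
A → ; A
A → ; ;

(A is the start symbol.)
A FIRST/FIRST conflict occurs when two productions N → α and N → β for the same non-terminal have FIRST(α) ∩ FIRST(β) ≠ ∅ (with ε ∈ FIRST of a nullable right-hand side, so two nullable alternatives also conflict).

Productions for A:
  A → ; Y y: FIRST = { ';' }
  A → ; A: FIRST = { ';' }
  A → ; ;: FIRST = { ';' }
Productions for Y:
  Y → e a a: FIRST = { 'e' }
  Y → ε: FIRST = { ε }
  Y → y y: FIRST = { 'y' }

Conflict for A: A → ; Y y and A → ; A
  Overlap: { ';' }
Conflict for A: A → ; Y y and A → ; ;
  Overlap: { ';' }
Conflict for A: A → ; A and A → ; ;
  Overlap: { ';' }

Answer: Yes. A → ';' Y y / A → ';' A on { ';' }; A → ';' Y y / A → ';' ';' on { ';' }; A → ';' A / A → ';' ';' on { ';' }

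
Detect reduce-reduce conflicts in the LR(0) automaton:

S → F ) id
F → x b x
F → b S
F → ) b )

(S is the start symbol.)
No reduce-reduce conflicts

A reduce-reduce conflict occurs when an LR(0) state has two complete items [A → α .] and [B → β .] — both call for a reduction, and with no lookahead the parser cannot choose between them.

Augment with S' → S and build the canonical LR(0) collection (I0 = CLOSURE({[S' → . S]}), then GOTO on every symbol after a dot until no new states appear). It has 13 states:
  I0: { [F → . ) b )], [F → . b S], [F → . x b x], [S → . F ) id], [S' → . S] }  — shift
  I1: { [F → ) . b )] }  — shift
  I2: { [S → F . ) id] }  — shift
  I3: { [S' → S .] }  — accept
  I4: { [F → . ) b )], [F → . b S], [F → . x b x], [F → b . S], [S → . F ) id] }  — shift
  I5: { [F → x . b x] }  — shift
  I6: { [F → x b . x] }  — shift
  I7: { [F → x b x .] }  — reduce
  I8: { [F → b S .] }  — reduce
  I9: { [S → F ) . id] }  — shift
  I10: { [S → F ) id .] }  — reduce
  I11: { [F → ) b . )] }  — shift
  I12: { [F → ) b ) .] }  — reduce

No state contains more than one complete item.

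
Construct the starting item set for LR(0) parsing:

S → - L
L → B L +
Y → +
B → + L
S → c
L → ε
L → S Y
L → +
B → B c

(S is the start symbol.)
First, augment the grammar with S' → S
I₀ = CLOSURE({ [S' → . S] }):
  [S' → . S] has the dot before S: add [S → . - L], [S → . c]
No further items can be added.

I₀ = { [S → . - L], [S → . c], [S' → . S] }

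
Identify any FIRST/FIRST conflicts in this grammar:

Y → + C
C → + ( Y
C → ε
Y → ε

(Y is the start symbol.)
No FIRST/FIRST conflicts.

Productions for Y:
  Y → + C: FIRST = { '+' }
  Y → ε: FIRST = { ε }
Productions for C:
  C → + ( Y: FIRST = { '+' }
  C → ε: FIRST = { ε }

All alternatives of each non-terminal have pairwise disjoint FIRST sets.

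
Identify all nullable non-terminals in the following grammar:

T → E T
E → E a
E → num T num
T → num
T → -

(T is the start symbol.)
None

A non-terminal is nullable if it can derive ε (the empty string): either it has an ε-production, or it has a production whose right-hand side consists entirely of nullable non-terminals.

There are no ε-productions, so no non-terminal can derive ε.
No non-terminals are nullable.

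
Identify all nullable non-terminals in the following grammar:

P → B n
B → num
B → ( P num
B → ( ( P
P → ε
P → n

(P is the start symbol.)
A non-terminal is nullable if it can derive ε (the empty string): either it has an ε-production, or it has a production whose right-hand side consists entirely of nullable non-terminals.

ε-productions: P → ε
So P is immediately nullable.
No further non-terminal can be added: every production for the remaining non-terminals contains a terminal or a non-nullable non-terminal.
Nullable = { 'P' }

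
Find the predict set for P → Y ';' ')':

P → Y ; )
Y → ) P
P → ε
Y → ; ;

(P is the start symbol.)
{ ')', ';' }

PREDICT(P → Y ';' ')') = (FIRST(RHS) \ {ε}) ∪ (FOLLOW(P) if ε ∈ FIRST(RHS), i.e. RHS ⇒* ε)
FIRST(Y) = { ')', ';' }
FIRST(Y ';' ')') = { ')', ';' }
ε ∉ FIRST(Y ';' ')'), so FOLLOW(P) is not added.
PREDICT(P → Y ';' ')') = { ')', ';' }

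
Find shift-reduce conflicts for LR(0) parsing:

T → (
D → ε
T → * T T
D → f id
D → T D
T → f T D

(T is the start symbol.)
Yes — I5: [D → .] vs [D → . f id]; I7: [D → .] vs [D → . f id]

Augment with T' → T and build the canonical LR(0) collection (I0 = CLOSURE({[T' → . T]}), then GOTO on every symbol after a dot until no new states appear). It has 13 states:
  I0: { [T → . (], [T → . * T T], [T → . f T D], [T' → . T] }  — shift
  I1: { [T → ( .] }  — reduce
  I2: { [T → * . T T], [T → . (], [T → . * T T], [T → . f T D] }  — shift
  I3: { [T' → T .] }  — accept
  I4: { [T → . (], [T → . * T T], [T → . f T D], [T → f . T D] }  — shift
  I5: { [D → . T D], [D → . f id], [D → .], [T → . (], [T → . * T T], [T → . f T D], [T → f T . D] }  — shift, reduce
  I6: { [T → f T D .] }  — reduce
  I7: { [D → . T D], [D → . f id], [D → .], [D → T . D], [T → . (], [T → . * T T], [T → . f T D] }  — shift, reduce
  I8: { [D → f . id], [T → . (], [T → . * T T], [T → . f T D], [T → f . T D] }  — shift
  I9: { [D → f id .] }  — reduce
  I10: { [D → T D .] }  — reduce
  I11: { [T → * T . T], [T → . (], [T → . * T T], [T → . f T D] }  — shift
  I12: { [T → * T T .] }  — reduce

I5 contains reduce item [D → .] and shift items [D → . f id], [T → . (], [T → . * T T], [T → . f T D] — shift-reduce conflict.
I7 contains reduce item [D → .] and shift items [D → . f id], [T → . (], [T → . * T T], [T → . f T D] — shift-reduce conflict.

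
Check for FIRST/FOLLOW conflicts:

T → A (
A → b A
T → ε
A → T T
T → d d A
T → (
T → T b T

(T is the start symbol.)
Yes. T → A '(' with FOLLOW(T) on { '(', 'b', 'd' }; T → d d A with FOLLOW(T) on { 'd' }; T → '(' with FOLLOW(T) on { '(' }; T → T b T with FOLLOW(T) on { '(', 'b', 'd' }; A → b A with FOLLOW(A) on { 'b' }

Nullable non-terminals: A, T.
FIRST sets used below: FIRST(T) = { '(', 'b', 'd', ε }, FIRST(A) = { '(', 'b', 'd', ε }

A: nullable alternative(s) A → T T; FOLLOW(A) = { $, '(', 'b', 'd' }
  A → b A: FIRST \ {ε} = { 'b' } — overlaps FOLLOW(A) on { 'b' }: CONFLICT
  A → T T: FIRST \ {ε} = { '(', 'b', 'd' } — this is the only nullable alternative, skip

T: nullable alternative(s) T → ε; FOLLOW(T) = { $, '(', 'b', 'd' }
  T → A (: FIRST \ {ε} = { '(', 'b', 'd' } — overlaps FOLLOW(T) on { '(', 'b', 'd' }: CONFLICT
  T → ε: FIRST \ {ε} = { } — this is the only nullable alternative, skip
  T → d d A: FIRST \ {ε} = { 'd' } — overlaps FOLLOW(T) on { 'd' }: CONFLICT
  T → (: FIRST \ {ε} = { '(' } — overlaps FOLLOW(T) on { '(' }: CONFLICT
  T → T b T: FIRST \ {ε} = { '(', 'b', 'd' } — overlaps FOLLOW(T) on { '(', 'b', 'd' }: CONFLICT

So the grammar has 5 FIRST/FOLLOW conflicts (marked CONFLICT above).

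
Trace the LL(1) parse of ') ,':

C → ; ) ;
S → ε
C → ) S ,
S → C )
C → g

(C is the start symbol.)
LL(1) parsing maintains a stack (initially the start symbol over $) and the input. At each step: if the stack top is a terminal, match it against the current input token; if it is a non-terminal N, replace it with the RHS of M[N, lookahead] (the unique production whose predict set contains the lookahead).

Stack is shown with the top on the left.

Stack    Input  Action
----------------------
C $      ) , $  output C → ) S ,
) S , $  ) , $  match ')'
S , $    , $    output S → ε
, $      , $    match ','
$        $      accept

The string is accepted.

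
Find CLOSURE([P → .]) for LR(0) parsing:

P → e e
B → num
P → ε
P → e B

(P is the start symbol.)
To compute CLOSURE, for each item [A → α.Bβ] where B is a non-terminal, add [B → .γ] for all productions B → γ; repeat for the newly added items until nothing changes.

Start with: [P → .]
The dot is at the end, so nothing is added.

CLOSURE = { [P → .] }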